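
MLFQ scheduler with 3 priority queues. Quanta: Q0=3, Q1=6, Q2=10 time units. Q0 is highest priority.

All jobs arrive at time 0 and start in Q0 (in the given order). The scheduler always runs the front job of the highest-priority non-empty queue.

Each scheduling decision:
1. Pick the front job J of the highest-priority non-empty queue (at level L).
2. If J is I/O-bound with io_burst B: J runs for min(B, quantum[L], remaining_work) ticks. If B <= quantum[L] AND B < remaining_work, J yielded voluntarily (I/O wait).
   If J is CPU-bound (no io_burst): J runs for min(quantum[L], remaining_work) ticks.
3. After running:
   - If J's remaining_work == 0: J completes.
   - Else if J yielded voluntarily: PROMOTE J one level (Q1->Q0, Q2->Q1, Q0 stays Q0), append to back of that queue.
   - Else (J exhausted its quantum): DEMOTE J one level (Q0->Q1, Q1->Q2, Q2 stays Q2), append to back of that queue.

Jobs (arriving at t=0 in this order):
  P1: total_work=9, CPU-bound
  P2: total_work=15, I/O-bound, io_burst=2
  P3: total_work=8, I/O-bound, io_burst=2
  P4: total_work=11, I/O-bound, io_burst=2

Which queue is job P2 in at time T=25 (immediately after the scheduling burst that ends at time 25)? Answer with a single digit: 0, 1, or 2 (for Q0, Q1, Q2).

Answer: 0

Derivation:
t=0-3: P1@Q0 runs 3, rem=6, quantum used, demote→Q1. Q0=[P2,P3,P4] Q1=[P1] Q2=[]
t=3-5: P2@Q0 runs 2, rem=13, I/O yield, promote→Q0. Q0=[P3,P4,P2] Q1=[P1] Q2=[]
t=5-7: P3@Q0 runs 2, rem=6, I/O yield, promote→Q0. Q0=[P4,P2,P3] Q1=[P1] Q2=[]
t=7-9: P4@Q0 runs 2, rem=9, I/O yield, promote→Q0. Q0=[P2,P3,P4] Q1=[P1] Q2=[]
t=9-11: P2@Q0 runs 2, rem=11, I/O yield, promote→Q0. Q0=[P3,P4,P2] Q1=[P1] Q2=[]
t=11-13: P3@Q0 runs 2, rem=4, I/O yield, promote→Q0. Q0=[P4,P2,P3] Q1=[P1] Q2=[]
t=13-15: P4@Q0 runs 2, rem=7, I/O yield, promote→Q0. Q0=[P2,P3,P4] Q1=[P1] Q2=[]
t=15-17: P2@Q0 runs 2, rem=9, I/O yield, promote→Q0. Q0=[P3,P4,P2] Q1=[P1] Q2=[]
t=17-19: P3@Q0 runs 2, rem=2, I/O yield, promote→Q0. Q0=[P4,P2,P3] Q1=[P1] Q2=[]
t=19-21: P4@Q0 runs 2, rem=5, I/O yield, promote→Q0. Q0=[P2,P3,P4] Q1=[P1] Q2=[]
t=21-23: P2@Q0 runs 2, rem=7, I/O yield, promote→Q0. Q0=[P3,P4,P2] Q1=[P1] Q2=[]
t=23-25: P3@Q0 runs 2, rem=0, completes. Q0=[P4,P2] Q1=[P1] Q2=[]
t=25-27: P4@Q0 runs 2, rem=3, I/O yield, promote→Q0. Q0=[P2,P4] Q1=[P1] Q2=[]
t=27-29: P2@Q0 runs 2, rem=5, I/O yield, promote→Q0. Q0=[P4,P2] Q1=[P1] Q2=[]
t=29-31: P4@Q0 runs 2, rem=1, I/O yield, promote→Q0. Q0=[P2,P4] Q1=[P1] Q2=[]
t=31-33: P2@Q0 runs 2, rem=3, I/O yield, promote→Q0. Q0=[P4,P2] Q1=[P1] Q2=[]
t=33-34: P4@Q0 runs 1, rem=0, completes. Q0=[P2] Q1=[P1] Q2=[]
t=34-36: P2@Q0 runs 2, rem=1, I/O yield, promote→Q0. Q0=[P2] Q1=[P1] Q2=[]
t=36-37: P2@Q0 runs 1, rem=0, completes. Q0=[] Q1=[P1] Q2=[]
t=37-43: P1@Q1 runs 6, rem=0, completes. Q0=[] Q1=[] Q2=[]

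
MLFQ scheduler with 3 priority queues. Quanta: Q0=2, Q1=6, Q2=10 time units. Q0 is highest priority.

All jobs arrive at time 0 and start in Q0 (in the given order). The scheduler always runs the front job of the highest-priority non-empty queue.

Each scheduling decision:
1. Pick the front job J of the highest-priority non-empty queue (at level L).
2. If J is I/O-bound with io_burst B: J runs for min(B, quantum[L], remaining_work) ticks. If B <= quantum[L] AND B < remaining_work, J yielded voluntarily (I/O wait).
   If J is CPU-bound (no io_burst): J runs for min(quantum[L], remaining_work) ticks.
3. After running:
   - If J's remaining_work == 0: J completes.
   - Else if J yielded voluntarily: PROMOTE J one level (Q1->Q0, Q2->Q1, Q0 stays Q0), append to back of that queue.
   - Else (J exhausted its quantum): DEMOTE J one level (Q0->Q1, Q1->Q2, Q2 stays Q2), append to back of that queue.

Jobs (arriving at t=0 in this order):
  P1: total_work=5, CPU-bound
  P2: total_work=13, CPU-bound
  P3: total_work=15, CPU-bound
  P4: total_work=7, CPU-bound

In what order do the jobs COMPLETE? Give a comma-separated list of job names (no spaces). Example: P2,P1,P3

Answer: P1,P4,P2,P3

Derivation:
t=0-2: P1@Q0 runs 2, rem=3, quantum used, demote→Q1. Q0=[P2,P3,P4] Q1=[P1] Q2=[]
t=2-4: P2@Q0 runs 2, rem=11, quantum used, demote→Q1. Q0=[P3,P4] Q1=[P1,P2] Q2=[]
t=4-6: P3@Q0 runs 2, rem=13, quantum used, demote→Q1. Q0=[P4] Q1=[P1,P2,P3] Q2=[]
t=6-8: P4@Q0 runs 2, rem=5, quantum used, demote→Q1. Q0=[] Q1=[P1,P2,P3,P4] Q2=[]
t=8-11: P1@Q1 runs 3, rem=0, completes. Q0=[] Q1=[P2,P3,P4] Q2=[]
t=11-17: P2@Q1 runs 6, rem=5, quantum used, demote→Q2. Q0=[] Q1=[P3,P4] Q2=[P2]
t=17-23: P3@Q1 runs 6, rem=7, quantum used, demote→Q2. Q0=[] Q1=[P4] Q2=[P2,P3]
t=23-28: P4@Q1 runs 5, rem=0, completes. Q0=[] Q1=[] Q2=[P2,P3]
t=28-33: P2@Q2 runs 5, rem=0, completes. Q0=[] Q1=[] Q2=[P3]
t=33-40: P3@Q2 runs 7, rem=0, completes. Q0=[] Q1=[] Q2=[]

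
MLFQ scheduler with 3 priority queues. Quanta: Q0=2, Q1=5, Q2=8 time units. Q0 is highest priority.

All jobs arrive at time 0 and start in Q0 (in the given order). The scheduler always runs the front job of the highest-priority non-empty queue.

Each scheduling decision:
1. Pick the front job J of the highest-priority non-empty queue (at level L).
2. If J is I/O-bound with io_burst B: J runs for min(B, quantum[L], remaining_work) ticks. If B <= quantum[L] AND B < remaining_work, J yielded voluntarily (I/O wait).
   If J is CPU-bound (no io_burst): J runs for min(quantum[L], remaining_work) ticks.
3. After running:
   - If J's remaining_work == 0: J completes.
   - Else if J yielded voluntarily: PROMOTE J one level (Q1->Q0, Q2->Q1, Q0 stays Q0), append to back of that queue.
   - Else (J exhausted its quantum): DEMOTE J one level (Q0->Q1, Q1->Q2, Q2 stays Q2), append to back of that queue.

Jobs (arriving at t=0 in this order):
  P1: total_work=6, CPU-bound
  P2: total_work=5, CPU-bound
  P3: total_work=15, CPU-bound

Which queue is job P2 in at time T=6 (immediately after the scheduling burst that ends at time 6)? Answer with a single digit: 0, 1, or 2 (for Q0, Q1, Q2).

Answer: 1

Derivation:
t=0-2: P1@Q0 runs 2, rem=4, quantum used, demote→Q1. Q0=[P2,P3] Q1=[P1] Q2=[]
t=2-4: P2@Q0 runs 2, rem=3, quantum used, demote→Q1. Q0=[P3] Q1=[P1,P2] Q2=[]
t=4-6: P3@Q0 runs 2, rem=13, quantum used, demote→Q1. Q0=[] Q1=[P1,P2,P3] Q2=[]
t=6-10: P1@Q1 runs 4, rem=0, completes. Q0=[] Q1=[P2,P3] Q2=[]
t=10-13: P2@Q1 runs 3, rem=0, completes. Q0=[] Q1=[P3] Q2=[]
t=13-18: P3@Q1 runs 5, rem=8, quantum used, demote→Q2. Q0=[] Q1=[] Q2=[P3]
t=18-26: P3@Q2 runs 8, rem=0, completes. Q0=[] Q1=[] Q2=[]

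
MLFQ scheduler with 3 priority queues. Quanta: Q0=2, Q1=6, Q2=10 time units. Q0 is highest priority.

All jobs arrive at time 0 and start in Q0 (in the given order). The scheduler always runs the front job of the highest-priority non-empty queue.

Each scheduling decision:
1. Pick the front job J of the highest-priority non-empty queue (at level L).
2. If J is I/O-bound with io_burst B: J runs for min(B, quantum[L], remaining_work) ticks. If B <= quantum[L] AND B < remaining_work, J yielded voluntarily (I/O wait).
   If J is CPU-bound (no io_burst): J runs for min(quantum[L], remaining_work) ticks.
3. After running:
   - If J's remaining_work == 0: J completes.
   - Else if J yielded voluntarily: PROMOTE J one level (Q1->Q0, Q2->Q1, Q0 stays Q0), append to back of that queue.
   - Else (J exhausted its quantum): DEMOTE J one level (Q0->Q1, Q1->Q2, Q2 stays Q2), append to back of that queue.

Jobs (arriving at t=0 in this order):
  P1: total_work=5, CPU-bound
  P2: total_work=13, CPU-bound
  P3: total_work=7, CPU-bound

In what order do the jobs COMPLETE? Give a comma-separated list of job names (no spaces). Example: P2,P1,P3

t=0-2: P1@Q0 runs 2, rem=3, quantum used, demote→Q1. Q0=[P2,P3] Q1=[P1] Q2=[]
t=2-4: P2@Q0 runs 2, rem=11, quantum used, demote→Q1. Q0=[P3] Q1=[P1,P2] Q2=[]
t=4-6: P3@Q0 runs 2, rem=5, quantum used, demote→Q1. Q0=[] Q1=[P1,P2,P3] Q2=[]
t=6-9: P1@Q1 runs 3, rem=0, completes. Q0=[] Q1=[P2,P3] Q2=[]
t=9-15: P2@Q1 runs 6, rem=5, quantum used, demote→Q2. Q0=[] Q1=[P3] Q2=[P2]
t=15-20: P3@Q1 runs 5, rem=0, completes. Q0=[] Q1=[] Q2=[P2]
t=20-25: P2@Q2 runs 5, rem=0, completes. Q0=[] Q1=[] Q2=[]

Answer: P1,P3,P2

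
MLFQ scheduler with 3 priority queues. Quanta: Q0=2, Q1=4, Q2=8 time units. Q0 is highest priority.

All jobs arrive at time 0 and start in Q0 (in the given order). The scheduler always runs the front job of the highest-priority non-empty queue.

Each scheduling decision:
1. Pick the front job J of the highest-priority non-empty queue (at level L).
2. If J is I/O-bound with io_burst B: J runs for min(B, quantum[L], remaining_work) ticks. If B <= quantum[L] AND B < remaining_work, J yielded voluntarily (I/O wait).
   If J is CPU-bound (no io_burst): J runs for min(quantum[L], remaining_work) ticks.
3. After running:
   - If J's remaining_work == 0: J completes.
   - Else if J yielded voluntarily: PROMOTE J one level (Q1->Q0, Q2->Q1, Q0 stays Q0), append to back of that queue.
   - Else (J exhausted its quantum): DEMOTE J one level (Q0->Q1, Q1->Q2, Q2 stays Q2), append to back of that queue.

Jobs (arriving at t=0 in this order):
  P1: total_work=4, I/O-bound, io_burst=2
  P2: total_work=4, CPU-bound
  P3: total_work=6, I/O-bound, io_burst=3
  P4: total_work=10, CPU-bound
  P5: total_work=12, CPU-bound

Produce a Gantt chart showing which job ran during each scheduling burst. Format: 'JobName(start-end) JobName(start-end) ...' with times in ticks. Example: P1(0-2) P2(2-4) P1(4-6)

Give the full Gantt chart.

t=0-2: P1@Q0 runs 2, rem=2, I/O yield, promote→Q0. Q0=[P2,P3,P4,P5,P1] Q1=[] Q2=[]
t=2-4: P2@Q0 runs 2, rem=2, quantum used, demote→Q1. Q0=[P3,P4,P5,P1] Q1=[P2] Q2=[]
t=4-6: P3@Q0 runs 2, rem=4, quantum used, demote→Q1. Q0=[P4,P5,P1] Q1=[P2,P3] Q2=[]
t=6-8: P4@Q0 runs 2, rem=8, quantum used, demote→Q1. Q0=[P5,P1] Q1=[P2,P3,P4] Q2=[]
t=8-10: P5@Q0 runs 2, rem=10, quantum used, demote→Q1. Q0=[P1] Q1=[P2,P3,P4,P5] Q2=[]
t=10-12: P1@Q0 runs 2, rem=0, completes. Q0=[] Q1=[P2,P3,P4,P5] Q2=[]
t=12-14: P2@Q1 runs 2, rem=0, completes. Q0=[] Q1=[P3,P4,P5] Q2=[]
t=14-17: P3@Q1 runs 3, rem=1, I/O yield, promote→Q0. Q0=[P3] Q1=[P4,P5] Q2=[]
t=17-18: P3@Q0 runs 1, rem=0, completes. Q0=[] Q1=[P4,P5] Q2=[]
t=18-22: P4@Q1 runs 4, rem=4, quantum used, demote→Q2. Q0=[] Q1=[P5] Q2=[P4]
t=22-26: P5@Q1 runs 4, rem=6, quantum used, demote→Q2. Q0=[] Q1=[] Q2=[P4,P5]
t=26-30: P4@Q2 runs 4, rem=0, completes. Q0=[] Q1=[] Q2=[P5]
t=30-36: P5@Q2 runs 6, rem=0, completes. Q0=[] Q1=[] Q2=[]

Answer: P1(0-2) P2(2-4) P3(4-6) P4(6-8) P5(8-10) P1(10-12) P2(12-14) P3(14-17) P3(17-18) P4(18-22) P5(22-26) P4(26-30) P5(30-36)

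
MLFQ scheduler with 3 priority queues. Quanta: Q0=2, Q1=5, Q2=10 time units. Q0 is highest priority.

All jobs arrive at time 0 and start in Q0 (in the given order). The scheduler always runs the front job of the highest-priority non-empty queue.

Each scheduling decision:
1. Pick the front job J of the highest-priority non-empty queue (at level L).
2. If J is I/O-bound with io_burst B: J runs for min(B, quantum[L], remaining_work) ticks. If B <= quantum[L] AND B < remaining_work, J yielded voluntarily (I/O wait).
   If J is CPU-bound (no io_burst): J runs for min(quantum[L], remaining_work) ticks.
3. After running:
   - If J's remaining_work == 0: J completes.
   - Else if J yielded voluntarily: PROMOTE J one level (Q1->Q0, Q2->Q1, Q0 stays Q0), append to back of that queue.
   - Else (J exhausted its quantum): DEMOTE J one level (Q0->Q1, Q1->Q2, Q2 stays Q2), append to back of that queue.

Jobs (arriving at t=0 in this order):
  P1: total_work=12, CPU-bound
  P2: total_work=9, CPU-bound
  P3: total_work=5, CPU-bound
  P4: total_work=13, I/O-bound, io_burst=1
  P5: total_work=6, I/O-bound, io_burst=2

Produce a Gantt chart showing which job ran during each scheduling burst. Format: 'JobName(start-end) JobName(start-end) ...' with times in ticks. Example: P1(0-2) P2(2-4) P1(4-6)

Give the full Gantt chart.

t=0-2: P1@Q0 runs 2, rem=10, quantum used, demote→Q1. Q0=[P2,P3,P4,P5] Q1=[P1] Q2=[]
t=2-4: P2@Q0 runs 2, rem=7, quantum used, demote→Q1. Q0=[P3,P4,P5] Q1=[P1,P2] Q2=[]
t=4-6: P3@Q0 runs 2, rem=3, quantum used, demote→Q1. Q0=[P4,P5] Q1=[P1,P2,P3] Q2=[]
t=6-7: P4@Q0 runs 1, rem=12, I/O yield, promote→Q0. Q0=[P5,P4] Q1=[P1,P2,P3] Q2=[]
t=7-9: P5@Q0 runs 2, rem=4, I/O yield, promote→Q0. Q0=[P4,P5] Q1=[P1,P2,P3] Q2=[]
t=9-10: P4@Q0 runs 1, rem=11, I/O yield, promote→Q0. Q0=[P5,P4] Q1=[P1,P2,P3] Q2=[]
t=10-12: P5@Q0 runs 2, rem=2, I/O yield, promote→Q0. Q0=[P4,P5] Q1=[P1,P2,P3] Q2=[]
t=12-13: P4@Q0 runs 1, rem=10, I/O yield, promote→Q0. Q0=[P5,P4] Q1=[P1,P2,P3] Q2=[]
t=13-15: P5@Q0 runs 2, rem=0, completes. Q0=[P4] Q1=[P1,P2,P3] Q2=[]
t=15-16: P4@Q0 runs 1, rem=9, I/O yield, promote→Q0. Q0=[P4] Q1=[P1,P2,P3] Q2=[]
t=16-17: P4@Q0 runs 1, rem=8, I/O yield, promote→Q0. Q0=[P4] Q1=[P1,P2,P3] Q2=[]
t=17-18: P4@Q0 runs 1, rem=7, I/O yield, promote→Q0. Q0=[P4] Q1=[P1,P2,P3] Q2=[]
t=18-19: P4@Q0 runs 1, rem=6, I/O yield, promote→Q0. Q0=[P4] Q1=[P1,P2,P3] Q2=[]
t=19-20: P4@Q0 runs 1, rem=5, I/O yield, promote→Q0. Q0=[P4] Q1=[P1,P2,P3] Q2=[]
t=20-21: P4@Q0 runs 1, rem=4, I/O yield, promote→Q0. Q0=[P4] Q1=[P1,P2,P3] Q2=[]
t=21-22: P4@Q0 runs 1, rem=3, I/O yield, promote→Q0. Q0=[P4] Q1=[P1,P2,P3] Q2=[]
t=22-23: P4@Q0 runs 1, rem=2, I/O yield, promote→Q0. Q0=[P4] Q1=[P1,P2,P3] Q2=[]
t=23-24: P4@Q0 runs 1, rem=1, I/O yield, promote→Q0. Q0=[P4] Q1=[P1,P2,P3] Q2=[]
t=24-25: P4@Q0 runs 1, rem=0, completes. Q0=[] Q1=[P1,P2,P3] Q2=[]
t=25-30: P1@Q1 runs 5, rem=5, quantum used, demote→Q2. Q0=[] Q1=[P2,P3] Q2=[P1]
t=30-35: P2@Q1 runs 5, rem=2, quantum used, demote→Q2. Q0=[] Q1=[P3] Q2=[P1,P2]
t=35-38: P3@Q1 runs 3, rem=0, completes. Q0=[] Q1=[] Q2=[P1,P2]
t=38-43: P1@Q2 runs 5, rem=0, completes. Q0=[] Q1=[] Q2=[P2]
t=43-45: P2@Q2 runs 2, rem=0, completes. Q0=[] Q1=[] Q2=[]

Answer: P1(0-2) P2(2-4) P3(4-6) P4(6-7) P5(7-9) P4(9-10) P5(10-12) P4(12-13) P5(13-15) P4(15-16) P4(16-17) P4(17-18) P4(18-19) P4(19-20) P4(20-21) P4(21-22) P4(22-23) P4(23-24) P4(24-25) P1(25-30) P2(30-35) P3(35-38) P1(38-43) P2(43-45)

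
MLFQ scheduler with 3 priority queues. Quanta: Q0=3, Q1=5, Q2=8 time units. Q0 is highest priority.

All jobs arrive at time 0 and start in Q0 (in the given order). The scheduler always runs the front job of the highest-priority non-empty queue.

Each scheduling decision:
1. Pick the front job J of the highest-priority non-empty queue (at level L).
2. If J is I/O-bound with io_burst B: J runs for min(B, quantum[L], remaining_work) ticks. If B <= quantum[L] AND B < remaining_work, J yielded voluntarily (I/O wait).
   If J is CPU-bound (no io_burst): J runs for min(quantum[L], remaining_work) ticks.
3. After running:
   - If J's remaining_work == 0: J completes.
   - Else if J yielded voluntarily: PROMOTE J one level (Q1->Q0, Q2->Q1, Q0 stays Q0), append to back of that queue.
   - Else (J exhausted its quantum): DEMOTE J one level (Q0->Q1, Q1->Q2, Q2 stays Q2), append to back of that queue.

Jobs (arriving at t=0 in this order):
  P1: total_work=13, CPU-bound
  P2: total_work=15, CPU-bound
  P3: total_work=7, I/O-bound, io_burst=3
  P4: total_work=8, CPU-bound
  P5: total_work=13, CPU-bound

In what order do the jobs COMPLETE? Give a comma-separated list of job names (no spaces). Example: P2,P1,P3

t=0-3: P1@Q0 runs 3, rem=10, quantum used, demote→Q1. Q0=[P2,P3,P4,P5] Q1=[P1] Q2=[]
t=3-6: P2@Q0 runs 3, rem=12, quantum used, demote→Q1. Q0=[P3,P4,P5] Q1=[P1,P2] Q2=[]
t=6-9: P3@Q0 runs 3, rem=4, I/O yield, promote→Q0. Q0=[P4,P5,P3] Q1=[P1,P2] Q2=[]
t=9-12: P4@Q0 runs 3, rem=5, quantum used, demote→Q1. Q0=[P5,P3] Q1=[P1,P2,P4] Q2=[]
t=12-15: P5@Q0 runs 3, rem=10, quantum used, demote→Q1. Q0=[P3] Q1=[P1,P2,P4,P5] Q2=[]
t=15-18: P3@Q0 runs 3, rem=1, I/O yield, promote→Q0. Q0=[P3] Q1=[P1,P2,P4,P5] Q2=[]
t=18-19: P3@Q0 runs 1, rem=0, completes. Q0=[] Q1=[P1,P2,P4,P5] Q2=[]
t=19-24: P1@Q1 runs 5, rem=5, quantum used, demote→Q2. Q0=[] Q1=[P2,P4,P5] Q2=[P1]
t=24-29: P2@Q1 runs 5, rem=7, quantum used, demote→Q2. Q0=[] Q1=[P4,P5] Q2=[P1,P2]
t=29-34: P4@Q1 runs 5, rem=0, completes. Q0=[] Q1=[P5] Q2=[P1,P2]
t=34-39: P5@Q1 runs 5, rem=5, quantum used, demote→Q2. Q0=[] Q1=[] Q2=[P1,P2,P5]
t=39-44: P1@Q2 runs 5, rem=0, completes. Q0=[] Q1=[] Q2=[P2,P5]
t=44-51: P2@Q2 runs 7, rem=0, completes. Q0=[] Q1=[] Q2=[P5]
t=51-56: P5@Q2 runs 5, rem=0, completes. Q0=[] Q1=[] Q2=[]

Answer: P3,P4,P1,P2,P5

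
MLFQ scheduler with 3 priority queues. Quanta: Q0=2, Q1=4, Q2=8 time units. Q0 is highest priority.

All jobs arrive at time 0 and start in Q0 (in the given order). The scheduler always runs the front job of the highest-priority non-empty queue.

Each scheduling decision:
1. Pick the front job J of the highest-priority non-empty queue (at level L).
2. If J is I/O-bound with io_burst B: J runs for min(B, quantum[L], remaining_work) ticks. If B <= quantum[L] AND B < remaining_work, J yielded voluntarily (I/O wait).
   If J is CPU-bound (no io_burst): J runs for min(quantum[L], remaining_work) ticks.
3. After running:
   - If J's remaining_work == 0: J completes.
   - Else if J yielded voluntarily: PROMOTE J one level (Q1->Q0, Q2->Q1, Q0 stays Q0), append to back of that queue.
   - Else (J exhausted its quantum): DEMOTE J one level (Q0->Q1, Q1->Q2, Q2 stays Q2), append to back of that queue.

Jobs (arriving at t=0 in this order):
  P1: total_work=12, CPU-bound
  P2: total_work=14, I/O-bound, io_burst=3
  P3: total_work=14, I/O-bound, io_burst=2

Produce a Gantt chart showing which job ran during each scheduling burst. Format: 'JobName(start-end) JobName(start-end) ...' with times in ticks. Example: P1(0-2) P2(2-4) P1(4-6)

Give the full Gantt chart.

Answer: P1(0-2) P2(2-4) P3(4-6) P3(6-8) P3(8-10) P3(10-12) P3(12-14) P3(14-16) P3(16-18) P1(18-22) P2(22-25) P2(25-27) P2(27-30) P2(30-32) P2(32-34) P1(34-40)

Derivation:
t=0-2: P1@Q0 runs 2, rem=10, quantum used, demote→Q1. Q0=[P2,P3] Q1=[P1] Q2=[]
t=2-4: P2@Q0 runs 2, rem=12, quantum used, demote→Q1. Q0=[P3] Q1=[P1,P2] Q2=[]
t=4-6: P3@Q0 runs 2, rem=12, I/O yield, promote→Q0. Q0=[P3] Q1=[P1,P2] Q2=[]
t=6-8: P3@Q0 runs 2, rem=10, I/O yield, promote→Q0. Q0=[P3] Q1=[P1,P2] Q2=[]
t=8-10: P3@Q0 runs 2, rem=8, I/O yield, promote→Q0. Q0=[P3] Q1=[P1,P2] Q2=[]
t=10-12: P3@Q0 runs 2, rem=6, I/O yield, promote→Q0. Q0=[P3] Q1=[P1,P2] Q2=[]
t=12-14: P3@Q0 runs 2, rem=4, I/O yield, promote→Q0. Q0=[P3] Q1=[P1,P2] Q2=[]
t=14-16: P3@Q0 runs 2, rem=2, I/O yield, promote→Q0. Q0=[P3] Q1=[P1,P2] Q2=[]
t=16-18: P3@Q0 runs 2, rem=0, completes. Q0=[] Q1=[P1,P2] Q2=[]
t=18-22: P1@Q1 runs 4, rem=6, quantum used, demote→Q2. Q0=[] Q1=[P2] Q2=[P1]
t=22-25: P2@Q1 runs 3, rem=9, I/O yield, promote→Q0. Q0=[P2] Q1=[] Q2=[P1]
t=25-27: P2@Q0 runs 2, rem=7, quantum used, demote→Q1. Q0=[] Q1=[P2] Q2=[P1]
t=27-30: P2@Q1 runs 3, rem=4, I/O yield, promote→Q0. Q0=[P2] Q1=[] Q2=[P1]
t=30-32: P2@Q0 runs 2, rem=2, quantum used, demote→Q1. Q0=[] Q1=[P2] Q2=[P1]
t=32-34: P2@Q1 runs 2, rem=0, completes. Q0=[] Q1=[] Q2=[P1]
t=34-40: P1@Q2 runs 6, rem=0, completes. Q0=[] Q1=[] Q2=[]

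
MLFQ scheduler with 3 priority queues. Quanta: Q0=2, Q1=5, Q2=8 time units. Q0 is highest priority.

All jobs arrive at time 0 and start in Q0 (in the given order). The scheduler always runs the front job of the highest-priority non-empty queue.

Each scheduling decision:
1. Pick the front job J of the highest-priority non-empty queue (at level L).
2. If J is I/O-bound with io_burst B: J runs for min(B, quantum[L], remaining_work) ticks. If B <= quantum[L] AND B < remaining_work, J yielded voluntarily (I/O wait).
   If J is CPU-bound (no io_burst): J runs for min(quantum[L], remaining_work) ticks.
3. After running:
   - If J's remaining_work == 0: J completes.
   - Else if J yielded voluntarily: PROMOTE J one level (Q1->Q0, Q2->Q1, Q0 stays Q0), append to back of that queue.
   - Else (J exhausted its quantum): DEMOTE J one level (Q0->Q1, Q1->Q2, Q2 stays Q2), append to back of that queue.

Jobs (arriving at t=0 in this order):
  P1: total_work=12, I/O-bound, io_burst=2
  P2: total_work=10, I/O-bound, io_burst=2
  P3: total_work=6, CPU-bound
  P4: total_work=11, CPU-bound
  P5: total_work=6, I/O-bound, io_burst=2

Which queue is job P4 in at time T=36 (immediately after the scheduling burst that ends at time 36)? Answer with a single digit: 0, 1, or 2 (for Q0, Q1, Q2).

t=0-2: P1@Q0 runs 2, rem=10, I/O yield, promote→Q0. Q0=[P2,P3,P4,P5,P1] Q1=[] Q2=[]
t=2-4: P2@Q0 runs 2, rem=8, I/O yield, promote→Q0. Q0=[P3,P4,P5,P1,P2] Q1=[] Q2=[]
t=4-6: P3@Q0 runs 2, rem=4, quantum used, demote→Q1. Q0=[P4,P5,P1,P2] Q1=[P3] Q2=[]
t=6-8: P4@Q0 runs 2, rem=9, quantum used, demote→Q1. Q0=[P5,P1,P2] Q1=[P3,P4] Q2=[]
t=8-10: P5@Q0 runs 2, rem=4, I/O yield, promote→Q0. Q0=[P1,P2,P5] Q1=[P3,P4] Q2=[]
t=10-12: P1@Q0 runs 2, rem=8, I/O yield, promote→Q0. Q0=[P2,P5,P1] Q1=[P3,P4] Q2=[]
t=12-14: P2@Q0 runs 2, rem=6, I/O yield, promote→Q0. Q0=[P5,P1,P2] Q1=[P3,P4] Q2=[]
t=14-16: P5@Q0 runs 2, rem=2, I/O yield, promote→Q0. Q0=[P1,P2,P5] Q1=[P3,P4] Q2=[]
t=16-18: P1@Q0 runs 2, rem=6, I/O yield, promote→Q0. Q0=[P2,P5,P1] Q1=[P3,P4] Q2=[]
t=18-20: P2@Q0 runs 2, rem=4, I/O yield, promote→Q0. Q0=[P5,P1,P2] Q1=[P3,P4] Q2=[]
t=20-22: P5@Q0 runs 2, rem=0, completes. Q0=[P1,P2] Q1=[P3,P4] Q2=[]
t=22-24: P1@Q0 runs 2, rem=4, I/O yield, promote→Q0. Q0=[P2,P1] Q1=[P3,P4] Q2=[]
t=24-26: P2@Q0 runs 2, rem=2, I/O yield, promote→Q0. Q0=[P1,P2] Q1=[P3,P4] Q2=[]
t=26-28: P1@Q0 runs 2, rem=2, I/O yield, promote→Q0. Q0=[P2,P1] Q1=[P3,P4] Q2=[]
t=28-30: P2@Q0 runs 2, rem=0, completes. Q0=[P1] Q1=[P3,P4] Q2=[]
t=30-32: P1@Q0 runs 2, rem=0, completes. Q0=[] Q1=[P3,P4] Q2=[]
t=32-36: P3@Q1 runs 4, rem=0, completes. Q0=[] Q1=[P4] Q2=[]
t=36-41: P4@Q1 runs 5, rem=4, quantum used, demote→Q2. Q0=[] Q1=[] Q2=[P4]
t=41-45: P4@Q2 runs 4, rem=0, completes. Q0=[] Q1=[] Q2=[]

Answer: 1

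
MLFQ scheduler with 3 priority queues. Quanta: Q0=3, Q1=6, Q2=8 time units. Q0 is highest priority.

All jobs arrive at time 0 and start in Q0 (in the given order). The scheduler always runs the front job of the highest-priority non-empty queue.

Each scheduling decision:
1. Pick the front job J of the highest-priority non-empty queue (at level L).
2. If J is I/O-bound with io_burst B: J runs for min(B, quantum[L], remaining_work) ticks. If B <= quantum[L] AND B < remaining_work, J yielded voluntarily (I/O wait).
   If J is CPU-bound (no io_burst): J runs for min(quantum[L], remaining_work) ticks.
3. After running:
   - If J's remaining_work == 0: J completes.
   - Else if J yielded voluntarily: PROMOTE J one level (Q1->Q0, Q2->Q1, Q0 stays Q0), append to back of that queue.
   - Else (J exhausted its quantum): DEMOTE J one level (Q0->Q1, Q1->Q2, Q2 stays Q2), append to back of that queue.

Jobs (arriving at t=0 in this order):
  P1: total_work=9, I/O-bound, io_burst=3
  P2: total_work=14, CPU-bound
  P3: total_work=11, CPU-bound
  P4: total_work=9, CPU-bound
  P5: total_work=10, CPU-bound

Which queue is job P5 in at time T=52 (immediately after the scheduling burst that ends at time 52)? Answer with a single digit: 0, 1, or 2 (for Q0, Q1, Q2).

t=0-3: P1@Q0 runs 3, rem=6, I/O yield, promote→Q0. Q0=[P2,P3,P4,P5,P1] Q1=[] Q2=[]
t=3-6: P2@Q0 runs 3, rem=11, quantum used, demote→Q1. Q0=[P3,P4,P5,P1] Q1=[P2] Q2=[]
t=6-9: P3@Q0 runs 3, rem=8, quantum used, demote→Q1. Q0=[P4,P5,P1] Q1=[P2,P3] Q2=[]
t=9-12: P4@Q0 runs 3, rem=6, quantum used, demote→Q1. Q0=[P5,P1] Q1=[P2,P3,P4] Q2=[]
t=12-15: P5@Q0 runs 3, rem=7, quantum used, demote→Q1. Q0=[P1] Q1=[P2,P3,P4,P5] Q2=[]
t=15-18: P1@Q0 runs 3, rem=3, I/O yield, promote→Q0. Q0=[P1] Q1=[P2,P3,P4,P5] Q2=[]
t=18-21: P1@Q0 runs 3, rem=0, completes. Q0=[] Q1=[P2,P3,P4,P5] Q2=[]
t=21-27: P2@Q1 runs 6, rem=5, quantum used, demote→Q2. Q0=[] Q1=[P3,P4,P5] Q2=[P2]
t=27-33: P3@Q1 runs 6, rem=2, quantum used, demote→Q2. Q0=[] Q1=[P4,P5] Q2=[P2,P3]
t=33-39: P4@Q1 runs 6, rem=0, completes. Q0=[] Q1=[P5] Q2=[P2,P3]
t=39-45: P5@Q1 runs 6, rem=1, quantum used, demote→Q2. Q0=[] Q1=[] Q2=[P2,P3,P5]
t=45-50: P2@Q2 runs 5, rem=0, completes. Q0=[] Q1=[] Q2=[P3,P5]
t=50-52: P3@Q2 runs 2, rem=0, completes. Q0=[] Q1=[] Q2=[P5]
t=52-53: P5@Q2 runs 1, rem=0, completes. Q0=[] Q1=[] Q2=[]

Answer: 2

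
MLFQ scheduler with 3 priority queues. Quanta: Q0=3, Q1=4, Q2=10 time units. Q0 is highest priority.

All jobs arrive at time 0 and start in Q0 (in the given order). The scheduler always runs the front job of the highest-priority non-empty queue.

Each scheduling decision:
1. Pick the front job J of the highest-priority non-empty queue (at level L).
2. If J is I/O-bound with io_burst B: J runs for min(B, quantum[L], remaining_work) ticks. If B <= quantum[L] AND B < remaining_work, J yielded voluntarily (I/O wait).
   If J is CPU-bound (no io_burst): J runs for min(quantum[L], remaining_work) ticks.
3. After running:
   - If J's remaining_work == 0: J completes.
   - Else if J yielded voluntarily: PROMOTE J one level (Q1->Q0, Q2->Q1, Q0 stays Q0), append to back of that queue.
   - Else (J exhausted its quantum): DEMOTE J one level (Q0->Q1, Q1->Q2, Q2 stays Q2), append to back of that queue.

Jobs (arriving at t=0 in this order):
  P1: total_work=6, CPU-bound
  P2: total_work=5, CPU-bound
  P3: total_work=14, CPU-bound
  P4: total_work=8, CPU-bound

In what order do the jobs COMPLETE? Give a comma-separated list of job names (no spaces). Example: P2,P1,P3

Answer: P1,P2,P3,P4

Derivation:
t=0-3: P1@Q0 runs 3, rem=3, quantum used, demote→Q1. Q0=[P2,P3,P4] Q1=[P1] Q2=[]
t=3-6: P2@Q0 runs 3, rem=2, quantum used, demote→Q1. Q0=[P3,P4] Q1=[P1,P2] Q2=[]
t=6-9: P3@Q0 runs 3, rem=11, quantum used, demote→Q1. Q0=[P4] Q1=[P1,P2,P3] Q2=[]
t=9-12: P4@Q0 runs 3, rem=5, quantum used, demote→Q1. Q0=[] Q1=[P1,P2,P3,P4] Q2=[]
t=12-15: P1@Q1 runs 3, rem=0, completes. Q0=[] Q1=[P2,P3,P4] Q2=[]
t=15-17: P2@Q1 runs 2, rem=0, completes. Q0=[] Q1=[P3,P4] Q2=[]
t=17-21: P3@Q1 runs 4, rem=7, quantum used, demote→Q2. Q0=[] Q1=[P4] Q2=[P3]
t=21-25: P4@Q1 runs 4, rem=1, quantum used, demote→Q2. Q0=[] Q1=[] Q2=[P3,P4]
t=25-32: P3@Q2 runs 7, rem=0, completes. Q0=[] Q1=[] Q2=[P4]
t=32-33: P4@Q2 runs 1, rem=0, completes. Q0=[] Q1=[] Q2=[]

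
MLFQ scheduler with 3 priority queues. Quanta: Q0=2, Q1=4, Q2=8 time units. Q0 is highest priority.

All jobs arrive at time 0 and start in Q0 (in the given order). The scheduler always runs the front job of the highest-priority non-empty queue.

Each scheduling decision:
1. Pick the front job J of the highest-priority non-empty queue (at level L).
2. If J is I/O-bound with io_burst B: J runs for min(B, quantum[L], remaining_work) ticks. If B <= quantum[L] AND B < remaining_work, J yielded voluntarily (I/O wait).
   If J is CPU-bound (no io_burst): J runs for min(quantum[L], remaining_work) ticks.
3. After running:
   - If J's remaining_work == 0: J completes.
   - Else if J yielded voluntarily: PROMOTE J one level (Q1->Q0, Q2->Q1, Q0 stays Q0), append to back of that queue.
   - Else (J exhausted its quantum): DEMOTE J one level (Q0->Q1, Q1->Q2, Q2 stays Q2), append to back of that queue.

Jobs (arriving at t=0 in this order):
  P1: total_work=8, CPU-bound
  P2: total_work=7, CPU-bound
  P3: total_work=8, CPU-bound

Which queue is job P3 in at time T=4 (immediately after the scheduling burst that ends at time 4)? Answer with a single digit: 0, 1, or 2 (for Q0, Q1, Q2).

Answer: 0

Derivation:
t=0-2: P1@Q0 runs 2, rem=6, quantum used, demote→Q1. Q0=[P2,P3] Q1=[P1] Q2=[]
t=2-4: P2@Q0 runs 2, rem=5, quantum used, demote→Q1. Q0=[P3] Q1=[P1,P2] Q2=[]
t=4-6: P3@Q0 runs 2, rem=6, quantum used, demote→Q1. Q0=[] Q1=[P1,P2,P3] Q2=[]
t=6-10: P1@Q1 runs 4, rem=2, quantum used, demote→Q2. Q0=[] Q1=[P2,P3] Q2=[P1]
t=10-14: P2@Q1 runs 4, rem=1, quantum used, demote→Q2. Q0=[] Q1=[P3] Q2=[P1,P2]
t=14-18: P3@Q1 runs 4, rem=2, quantum used, demote→Q2. Q0=[] Q1=[] Q2=[P1,P2,P3]
t=18-20: P1@Q2 runs 2, rem=0, completes. Q0=[] Q1=[] Q2=[P2,P3]
t=20-21: P2@Q2 runs 1, rem=0, completes. Q0=[] Q1=[] Q2=[P3]
t=21-23: P3@Q2 runs 2, rem=0, completes. Q0=[] Q1=[] Q2=[]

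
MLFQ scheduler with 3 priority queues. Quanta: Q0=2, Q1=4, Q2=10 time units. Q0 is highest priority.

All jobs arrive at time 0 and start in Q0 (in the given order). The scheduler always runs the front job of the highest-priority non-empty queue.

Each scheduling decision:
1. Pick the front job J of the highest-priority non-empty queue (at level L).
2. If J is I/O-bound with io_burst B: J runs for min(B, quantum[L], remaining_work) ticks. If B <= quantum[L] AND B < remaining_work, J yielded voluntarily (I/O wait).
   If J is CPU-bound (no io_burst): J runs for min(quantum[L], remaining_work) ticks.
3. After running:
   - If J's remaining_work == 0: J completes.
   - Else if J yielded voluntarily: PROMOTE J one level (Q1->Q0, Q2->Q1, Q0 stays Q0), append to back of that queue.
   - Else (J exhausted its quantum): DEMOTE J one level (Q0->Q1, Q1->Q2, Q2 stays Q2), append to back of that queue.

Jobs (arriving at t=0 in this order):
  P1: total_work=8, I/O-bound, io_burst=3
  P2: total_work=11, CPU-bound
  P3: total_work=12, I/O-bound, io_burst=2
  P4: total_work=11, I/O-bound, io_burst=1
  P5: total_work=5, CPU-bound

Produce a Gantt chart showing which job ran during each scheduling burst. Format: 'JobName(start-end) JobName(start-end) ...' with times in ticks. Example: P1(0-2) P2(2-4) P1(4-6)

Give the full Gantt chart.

Answer: P1(0-2) P2(2-4) P3(4-6) P4(6-7) P5(7-9) P3(9-11) P4(11-12) P3(12-14) P4(14-15) P3(15-17) P4(17-18) P3(18-20) P4(20-21) P3(21-23) P4(23-24) P4(24-25) P4(25-26) P4(26-27) P4(27-28) P4(28-29) P1(29-32) P1(32-34) P2(34-38) P5(38-41) P1(41-42) P2(42-47)

Derivation:
t=0-2: P1@Q0 runs 2, rem=6, quantum used, demote→Q1. Q0=[P2,P3,P4,P5] Q1=[P1] Q2=[]
t=2-4: P2@Q0 runs 2, rem=9, quantum used, demote→Q1. Q0=[P3,P4,P5] Q1=[P1,P2] Q2=[]
t=4-6: P3@Q0 runs 2, rem=10, I/O yield, promote→Q0. Q0=[P4,P5,P3] Q1=[P1,P2] Q2=[]
t=6-7: P4@Q0 runs 1, rem=10, I/O yield, promote→Q0. Q0=[P5,P3,P4] Q1=[P1,P2] Q2=[]
t=7-9: P5@Q0 runs 2, rem=3, quantum used, demote→Q1. Q0=[P3,P4] Q1=[P1,P2,P5] Q2=[]
t=9-11: P3@Q0 runs 2, rem=8, I/O yield, promote→Q0. Q0=[P4,P3] Q1=[P1,P2,P5] Q2=[]
t=11-12: P4@Q0 runs 1, rem=9, I/O yield, promote→Q0. Q0=[P3,P4] Q1=[P1,P2,P5] Q2=[]
t=12-14: P3@Q0 runs 2, rem=6, I/O yield, promote→Q0. Q0=[P4,P3] Q1=[P1,P2,P5] Q2=[]
t=14-15: P4@Q0 runs 1, rem=8, I/O yield, promote→Q0. Q0=[P3,P4] Q1=[P1,P2,P5] Q2=[]
t=15-17: P3@Q0 runs 2, rem=4, I/O yield, promote→Q0. Q0=[P4,P3] Q1=[P1,P2,P5] Q2=[]
t=17-18: P4@Q0 runs 1, rem=7, I/O yield, promote→Q0. Q0=[P3,P4] Q1=[P1,P2,P5] Q2=[]
t=18-20: P3@Q0 runs 2, rem=2, I/O yield, promote→Q0. Q0=[P4,P3] Q1=[P1,P2,P5] Q2=[]
t=20-21: P4@Q0 runs 1, rem=6, I/O yield, promote→Q0. Q0=[P3,P4] Q1=[P1,P2,P5] Q2=[]
t=21-23: P3@Q0 runs 2, rem=0, completes. Q0=[P4] Q1=[P1,P2,P5] Q2=[]
t=23-24: P4@Q0 runs 1, rem=5, I/O yield, promote→Q0. Q0=[P4] Q1=[P1,P2,P5] Q2=[]
t=24-25: P4@Q0 runs 1, rem=4, I/O yield, promote→Q0. Q0=[P4] Q1=[P1,P2,P5] Q2=[]
t=25-26: P4@Q0 runs 1, rem=3, I/O yield, promote→Q0. Q0=[P4] Q1=[P1,P2,P5] Q2=[]
t=26-27: P4@Q0 runs 1, rem=2, I/O yield, promote→Q0. Q0=[P4] Q1=[P1,P2,P5] Q2=[]
t=27-28: P4@Q0 runs 1, rem=1, I/O yield, promote→Q0. Q0=[P4] Q1=[P1,P2,P5] Q2=[]
t=28-29: P4@Q0 runs 1, rem=0, completes. Q0=[] Q1=[P1,P2,P5] Q2=[]
t=29-32: P1@Q1 runs 3, rem=3, I/O yield, promote→Q0. Q0=[P1] Q1=[P2,P5] Q2=[]
t=32-34: P1@Q0 runs 2, rem=1, quantum used, demote→Q1. Q0=[] Q1=[P2,P5,P1] Q2=[]
t=34-38: P2@Q1 runs 4, rem=5, quantum used, demote→Q2. Q0=[] Q1=[P5,P1] Q2=[P2]
t=38-41: P5@Q1 runs 3, rem=0, completes. Q0=[] Q1=[P1] Q2=[P2]
t=41-42: P1@Q1 runs 1, rem=0, completes. Q0=[] Q1=[] Q2=[P2]
t=42-47: P2@Q2 runs 5, rem=0, completes. Q0=[] Q1=[] Q2=[]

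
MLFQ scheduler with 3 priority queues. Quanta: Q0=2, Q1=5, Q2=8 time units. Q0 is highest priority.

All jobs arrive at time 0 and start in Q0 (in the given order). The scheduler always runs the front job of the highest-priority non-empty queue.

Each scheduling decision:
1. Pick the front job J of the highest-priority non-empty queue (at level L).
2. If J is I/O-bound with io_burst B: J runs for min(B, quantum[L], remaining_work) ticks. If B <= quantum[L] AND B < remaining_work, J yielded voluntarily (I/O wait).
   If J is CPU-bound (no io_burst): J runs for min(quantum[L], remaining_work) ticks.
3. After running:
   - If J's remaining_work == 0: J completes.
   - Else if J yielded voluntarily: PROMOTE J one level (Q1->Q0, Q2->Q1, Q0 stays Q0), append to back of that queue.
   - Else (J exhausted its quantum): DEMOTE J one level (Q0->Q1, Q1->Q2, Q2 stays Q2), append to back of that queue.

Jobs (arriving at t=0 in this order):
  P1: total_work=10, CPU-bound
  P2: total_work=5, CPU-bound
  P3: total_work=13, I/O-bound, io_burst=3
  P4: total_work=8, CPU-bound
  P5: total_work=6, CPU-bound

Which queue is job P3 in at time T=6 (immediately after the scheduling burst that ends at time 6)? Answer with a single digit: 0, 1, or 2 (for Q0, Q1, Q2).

t=0-2: P1@Q0 runs 2, rem=8, quantum used, demote→Q1. Q0=[P2,P3,P4,P5] Q1=[P1] Q2=[]
t=2-4: P2@Q0 runs 2, rem=3, quantum used, demote→Q1. Q0=[P3,P4,P5] Q1=[P1,P2] Q2=[]
t=4-6: P3@Q0 runs 2, rem=11, quantum used, demote→Q1. Q0=[P4,P5] Q1=[P1,P2,P3] Q2=[]
t=6-8: P4@Q0 runs 2, rem=6, quantum used, demote→Q1. Q0=[P5] Q1=[P1,P2,P3,P4] Q2=[]
t=8-10: P5@Q0 runs 2, rem=4, quantum used, demote→Q1. Q0=[] Q1=[P1,P2,P3,P4,P5] Q2=[]
t=10-15: P1@Q1 runs 5, rem=3, quantum used, demote→Q2. Q0=[] Q1=[P2,P3,P4,P5] Q2=[P1]
t=15-18: P2@Q1 runs 3, rem=0, completes. Q0=[] Q1=[P3,P4,P5] Q2=[P1]
t=18-21: P3@Q1 runs 3, rem=8, I/O yield, promote→Q0. Q0=[P3] Q1=[P4,P5] Q2=[P1]
t=21-23: P3@Q0 runs 2, rem=6, quantum used, demote→Q1. Q0=[] Q1=[P4,P5,P3] Q2=[P1]
t=23-28: P4@Q1 runs 5, rem=1, quantum used, demote→Q2. Q0=[] Q1=[P5,P3] Q2=[P1,P4]
t=28-32: P5@Q1 runs 4, rem=0, completes. Q0=[] Q1=[P3] Q2=[P1,P4]
t=32-35: P3@Q1 runs 3, rem=3, I/O yield, promote→Q0. Q0=[P3] Q1=[] Q2=[P1,P4]
t=35-37: P3@Q0 runs 2, rem=1, quantum used, demote→Q1. Q0=[] Q1=[P3] Q2=[P1,P4]
t=37-38: P3@Q1 runs 1, rem=0, completes. Q0=[] Q1=[] Q2=[P1,P4]
t=38-41: P1@Q2 runs 3, rem=0, completes. Q0=[] Q1=[] Q2=[P4]
t=41-42: P4@Q2 runs 1, rem=0, completes. Q0=[] Q1=[] Q2=[]

Answer: 1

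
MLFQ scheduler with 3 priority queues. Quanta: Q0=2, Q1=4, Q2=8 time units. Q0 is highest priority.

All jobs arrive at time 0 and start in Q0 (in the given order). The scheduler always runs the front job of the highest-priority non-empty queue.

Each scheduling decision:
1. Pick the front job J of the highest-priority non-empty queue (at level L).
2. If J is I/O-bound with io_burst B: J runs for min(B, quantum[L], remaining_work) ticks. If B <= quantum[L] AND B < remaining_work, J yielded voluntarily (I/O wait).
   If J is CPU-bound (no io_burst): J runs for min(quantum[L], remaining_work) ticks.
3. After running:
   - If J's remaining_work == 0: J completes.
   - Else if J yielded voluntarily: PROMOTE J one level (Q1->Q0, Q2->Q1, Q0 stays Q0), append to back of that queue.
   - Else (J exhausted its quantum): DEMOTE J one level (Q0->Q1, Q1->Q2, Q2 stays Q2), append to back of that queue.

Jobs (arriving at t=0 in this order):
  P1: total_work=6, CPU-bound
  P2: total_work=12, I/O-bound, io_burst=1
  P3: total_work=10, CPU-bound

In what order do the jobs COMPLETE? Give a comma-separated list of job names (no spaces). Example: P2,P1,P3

t=0-2: P1@Q0 runs 2, rem=4, quantum used, demote→Q1. Q0=[P2,P3] Q1=[P1] Q2=[]
t=2-3: P2@Q0 runs 1, rem=11, I/O yield, promote→Q0. Q0=[P3,P2] Q1=[P1] Q2=[]
t=3-5: P3@Q0 runs 2, rem=8, quantum used, demote→Q1. Q0=[P2] Q1=[P1,P3] Q2=[]
t=5-6: P2@Q0 runs 1, rem=10, I/O yield, promote→Q0. Q0=[P2] Q1=[P1,P3] Q2=[]
t=6-7: P2@Q0 runs 1, rem=9, I/O yield, promote→Q0. Q0=[P2] Q1=[P1,P3] Q2=[]
t=7-8: P2@Q0 runs 1, rem=8, I/O yield, promote→Q0. Q0=[P2] Q1=[P1,P3] Q2=[]
t=8-9: P2@Q0 runs 1, rem=7, I/O yield, promote→Q0. Q0=[P2] Q1=[P1,P3] Q2=[]
t=9-10: P2@Q0 runs 1, rem=6, I/O yield, promote→Q0. Q0=[P2] Q1=[P1,P3] Q2=[]
t=10-11: P2@Q0 runs 1, rem=5, I/O yield, promote→Q0. Q0=[P2] Q1=[P1,P3] Q2=[]
t=11-12: P2@Q0 runs 1, rem=4, I/O yield, promote→Q0. Q0=[P2] Q1=[P1,P3] Q2=[]
t=12-13: P2@Q0 runs 1, rem=3, I/O yield, promote→Q0. Q0=[P2] Q1=[P1,P3] Q2=[]
t=13-14: P2@Q0 runs 1, rem=2, I/O yield, promote→Q0. Q0=[P2] Q1=[P1,P3] Q2=[]
t=14-15: P2@Q0 runs 1, rem=1, I/O yield, promote→Q0. Q0=[P2] Q1=[P1,P3] Q2=[]
t=15-16: P2@Q0 runs 1, rem=0, completes. Q0=[] Q1=[P1,P3] Q2=[]
t=16-20: P1@Q1 runs 4, rem=0, completes. Q0=[] Q1=[P3] Q2=[]
t=20-24: P3@Q1 runs 4, rem=4, quantum used, demote→Q2. Q0=[] Q1=[] Q2=[P3]
t=24-28: P3@Q2 runs 4, rem=0, completes. Q0=[] Q1=[] Q2=[]

Answer: P2,P1,P3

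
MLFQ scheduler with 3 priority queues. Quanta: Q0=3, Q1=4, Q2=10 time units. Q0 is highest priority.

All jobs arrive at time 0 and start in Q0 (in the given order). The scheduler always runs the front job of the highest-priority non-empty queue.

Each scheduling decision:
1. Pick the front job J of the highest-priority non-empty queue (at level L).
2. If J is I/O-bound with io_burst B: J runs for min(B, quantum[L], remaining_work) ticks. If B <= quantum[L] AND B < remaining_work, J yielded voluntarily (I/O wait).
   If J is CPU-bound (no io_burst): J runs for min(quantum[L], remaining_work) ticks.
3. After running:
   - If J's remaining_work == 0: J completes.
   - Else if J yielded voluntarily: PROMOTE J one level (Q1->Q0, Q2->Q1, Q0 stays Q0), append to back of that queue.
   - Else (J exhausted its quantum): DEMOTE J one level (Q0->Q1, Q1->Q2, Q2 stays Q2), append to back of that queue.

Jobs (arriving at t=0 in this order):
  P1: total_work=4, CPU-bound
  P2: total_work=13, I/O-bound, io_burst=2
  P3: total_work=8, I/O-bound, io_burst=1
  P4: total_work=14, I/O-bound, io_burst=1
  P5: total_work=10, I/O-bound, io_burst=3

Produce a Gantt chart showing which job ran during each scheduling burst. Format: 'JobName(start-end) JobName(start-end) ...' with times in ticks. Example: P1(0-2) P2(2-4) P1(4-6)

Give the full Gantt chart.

Answer: P1(0-3) P2(3-5) P3(5-6) P4(6-7) P5(7-10) P2(10-12) P3(12-13) P4(13-14) P5(14-17) P2(17-19) P3(19-20) P4(20-21) P5(21-24) P2(24-26) P3(26-27) P4(27-28) P5(28-29) P2(29-31) P3(31-32) P4(32-33) P2(33-35) P3(35-36) P4(36-37) P2(37-38) P3(38-39) P4(39-40) P3(40-41) P4(41-42) P4(42-43) P4(43-44) P4(44-45) P4(45-46) P4(46-47) P4(47-48) P1(48-49)

Derivation:
t=0-3: P1@Q0 runs 3, rem=1, quantum used, demote→Q1. Q0=[P2,P3,P4,P5] Q1=[P1] Q2=[]
t=3-5: P2@Q0 runs 2, rem=11, I/O yield, promote→Q0. Q0=[P3,P4,P5,P2] Q1=[P1] Q2=[]
t=5-6: P3@Q0 runs 1, rem=7, I/O yield, promote→Q0. Q0=[P4,P5,P2,P3] Q1=[P1] Q2=[]
t=6-7: P4@Q0 runs 1, rem=13, I/O yield, promote→Q0. Q0=[P5,P2,P3,P4] Q1=[P1] Q2=[]
t=7-10: P5@Q0 runs 3, rem=7, I/O yield, promote→Q0. Q0=[P2,P3,P4,P5] Q1=[P1] Q2=[]
t=10-12: P2@Q0 runs 2, rem=9, I/O yield, promote→Q0. Q0=[P3,P4,P5,P2] Q1=[P1] Q2=[]
t=12-13: P3@Q0 runs 1, rem=6, I/O yield, promote→Q0. Q0=[P4,P5,P2,P3] Q1=[P1] Q2=[]
t=13-14: P4@Q0 runs 1, rem=12, I/O yield, promote→Q0. Q0=[P5,P2,P3,P4] Q1=[P1] Q2=[]
t=14-17: P5@Q0 runs 3, rem=4, I/O yield, promote→Q0. Q0=[P2,P3,P4,P5] Q1=[P1] Q2=[]
t=17-19: P2@Q0 runs 2, rem=7, I/O yield, promote→Q0. Q0=[P3,P4,P5,P2] Q1=[P1] Q2=[]
t=19-20: P3@Q0 runs 1, rem=5, I/O yield, promote→Q0. Q0=[P4,P5,P2,P3] Q1=[P1] Q2=[]
t=20-21: P4@Q0 runs 1, rem=11, I/O yield, promote→Q0. Q0=[P5,P2,P3,P4] Q1=[P1] Q2=[]
t=21-24: P5@Q0 runs 3, rem=1, I/O yield, promote→Q0. Q0=[P2,P3,P4,P5] Q1=[P1] Q2=[]
t=24-26: P2@Q0 runs 2, rem=5, I/O yield, promote→Q0. Q0=[P3,P4,P5,P2] Q1=[P1] Q2=[]
t=26-27: P3@Q0 runs 1, rem=4, I/O yield, promote→Q0. Q0=[P4,P5,P2,P3] Q1=[P1] Q2=[]
t=27-28: P4@Q0 runs 1, rem=10, I/O yield, promote→Q0. Q0=[P5,P2,P3,P4] Q1=[P1] Q2=[]
t=28-29: P5@Q0 runs 1, rem=0, completes. Q0=[P2,P3,P4] Q1=[P1] Q2=[]
t=29-31: P2@Q0 runs 2, rem=3, I/O yield, promote→Q0. Q0=[P3,P4,P2] Q1=[P1] Q2=[]
t=31-32: P3@Q0 runs 1, rem=3, I/O yield, promote→Q0. Q0=[P4,P2,P3] Q1=[P1] Q2=[]
t=32-33: P4@Q0 runs 1, rem=9, I/O yield, promote→Q0. Q0=[P2,P3,P4] Q1=[P1] Q2=[]
t=33-35: P2@Q0 runs 2, rem=1, I/O yield, promote→Q0. Q0=[P3,P4,P2] Q1=[P1] Q2=[]
t=35-36: P3@Q0 runs 1, rem=2, I/O yield, promote→Q0. Q0=[P4,P2,P3] Q1=[P1] Q2=[]
t=36-37: P4@Q0 runs 1, rem=8, I/O yield, promote→Q0. Q0=[P2,P3,P4] Q1=[P1] Q2=[]
t=37-38: P2@Q0 runs 1, rem=0, completes. Q0=[P3,P4] Q1=[P1] Q2=[]
t=38-39: P3@Q0 runs 1, rem=1, I/O yield, promote→Q0. Q0=[P4,P3] Q1=[P1] Q2=[]
t=39-40: P4@Q0 runs 1, rem=7, I/O yield, promote→Q0. Q0=[P3,P4] Q1=[P1] Q2=[]
t=40-41: P3@Q0 runs 1, rem=0, completes. Q0=[P4] Q1=[P1] Q2=[]
t=41-42: P4@Q0 runs 1, rem=6, I/O yield, promote→Q0. Q0=[P4] Q1=[P1] Q2=[]
t=42-43: P4@Q0 runs 1, rem=5, I/O yield, promote→Q0. Q0=[P4] Q1=[P1] Q2=[]
t=43-44: P4@Q0 runs 1, rem=4, I/O yield, promote→Q0. Q0=[P4] Q1=[P1] Q2=[]
t=44-45: P4@Q0 runs 1, rem=3, I/O yield, promote→Q0. Q0=[P4] Q1=[P1] Q2=[]
t=45-46: P4@Q0 runs 1, rem=2, I/O yield, promote→Q0. Q0=[P4] Q1=[P1] Q2=[]
t=46-47: P4@Q0 runs 1, rem=1, I/O yield, promote→Q0. Q0=[P4] Q1=[P1] Q2=[]
t=47-48: P4@Q0 runs 1, rem=0, completes. Q0=[] Q1=[P1] Q2=[]
t=48-49: P1@Q1 runs 1, rem=0, completes. Q0=[] Q1=[] Q2=[]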